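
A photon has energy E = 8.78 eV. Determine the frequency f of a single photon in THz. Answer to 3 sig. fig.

2120 THz

(h = 6.62607015e-34 J·s, 1 eV = 1.602176634e-19 J.)
First convert: E = 8.78 eV = 1.4067e-18 J.
Apply f = E/h: f = 2.123e15 Hz.
Converting to THz: f = 2123 THz ≈ 2120 THz.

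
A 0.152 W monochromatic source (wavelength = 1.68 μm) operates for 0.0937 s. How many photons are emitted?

1.20e17 photons

Total energy: E_total = P·t = 0.152 × 0.0937 = 0.01424 J.
Per-photon energy: E = 1.182e-19 J.
N = E_total / E_photon = 1.20e17.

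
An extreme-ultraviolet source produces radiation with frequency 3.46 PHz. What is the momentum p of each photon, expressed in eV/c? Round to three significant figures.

Use h = 6.62607015e-34 J·s, c = 2.99792458e8 m/s, 1 eV = 1.602176634e-19 J.
In SI units: f = 3.46 PHz = 3.46e15 Hz.
For a photon p = hf/c, so p = 7.647e-27 kg·m/s.
Converting to eV/c: p = 14.31 eV/c ≈ 14.3 eV/c.

14.3 eV/c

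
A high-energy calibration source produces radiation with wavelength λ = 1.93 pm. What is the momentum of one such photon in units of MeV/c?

In SI units: λ = 1.93 pm = 1.93 × 10^-12 m.
Since p = h/λ for a photon, p = 3.433 × 10^-22 kg·m/s.
Converting to MeV/c: p = 0.6424 MeV/c ≈ 0.642 MeV/c.

0.642 MeV/c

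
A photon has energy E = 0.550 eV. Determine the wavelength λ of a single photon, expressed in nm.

2250 nm

Take h = 6.62607015 × 10^-34 J·s, c = 2.99792458 × 10^8 m/s, 1 eV = 1.602176634 × 10^-19 J.
Convert to SI: E = 0.550 eV = 8.8120 × 10^-20 J.
For a photon λ = hc/E, so λ = 2.254 × 10^-6 m.
Converting to nm: λ = 2254 nm ≈ 2250 nm.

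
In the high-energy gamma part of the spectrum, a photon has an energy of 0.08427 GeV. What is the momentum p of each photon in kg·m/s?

In SI units: E = 0.08427 GeV = 1.3502e-11 J.
Since p = E/c for a photon, p = 4.504e-20 kg·m/s.
So p ≈ 4.50e-20 kg·m/s.

4.50e-20 kg·m/s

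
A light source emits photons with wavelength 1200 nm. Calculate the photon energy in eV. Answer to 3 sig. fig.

Use h = 6.62607015 × 10^-34 J·s, c = 2.99792458 × 10^8 m/s, 1 eV = 1.602176634 × 10^-19 J.
Convert to SI: λ = 1200 nm = 1.20 × 10^-6 m.
The photon relation is E = hc/λ, giving E = 1.655 × 10^-19 J.
Converting to eV: E = 1.033 eV ≈ 1.03 eV.

1.03 eV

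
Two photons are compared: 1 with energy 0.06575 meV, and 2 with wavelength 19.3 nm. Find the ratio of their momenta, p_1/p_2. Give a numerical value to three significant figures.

1.02e-6

p_1 = 3.514e-32 kg·m/s (from energy = 0.06575 meV, via p = E/c).
p_2 = 3.433e-26 kg·m/s (from wavelength = 19.3 nm, via p = h/λ).
Ratio = 3.514e-32 / 3.433e-26 = 1.02e-6.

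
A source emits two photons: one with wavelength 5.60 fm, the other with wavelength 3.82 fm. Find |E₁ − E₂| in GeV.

Using E = hc/λ: E₁ = 3.547e-11 J, E₂ = 5.200e-11 J.
|ΔE| = |3.547e-11 − 5.200e-11| = 1.65e-11 J = 0.103 GeV.

0.103 GeV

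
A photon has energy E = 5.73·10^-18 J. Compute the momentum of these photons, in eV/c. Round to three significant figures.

Use c = 2.99792458·10^8 m/s, 1 eV = 1.602176634·10^-19 J.
For a photon p = E/c, so p = 1.911·10^-26 kg·m/s.
Converting to eV/c: p = 35.76 eV/c ≈ 35.8 eV/c.

35.8 eV/c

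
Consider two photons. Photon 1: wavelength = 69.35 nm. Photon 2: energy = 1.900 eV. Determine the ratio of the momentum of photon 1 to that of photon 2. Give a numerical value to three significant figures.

p_1 = 9.555 × 10^-27 kg·m/s (from wavelength = 69.35 nm, via p = h/λ).
p_2 = 1.015 × 10^-27 kg·m/s (from energy = 1.900 eV, via p = E/c).
Ratio = 9.555 × 10^-27 / 1.015 × 10^-27 = 9.41.

9.41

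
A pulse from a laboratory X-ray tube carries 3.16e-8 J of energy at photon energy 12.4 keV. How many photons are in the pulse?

Per-photon energy: E = 1.987e-15 J (from energy = 12.4 keV).
N = E_total / E_photon = 3.16e-8 J / 1.987e-15 J = 1.59e7.

1.59e7 photons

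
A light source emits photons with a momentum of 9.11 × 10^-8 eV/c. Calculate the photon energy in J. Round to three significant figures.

Use c = 2.99792458 × 10^8 m/s, 1 eV = 1.602176634 × 10^-19 J.
First convert: p = 9.11 × 10^-8 eV/c = 4.8686 × 10^-35 kg·m/s.
For a photon E = pc, so E = 1.460 × 10^-26 J.
So E ≈ 1.46 × 10^-26 J.

1.46 × 10^-26 J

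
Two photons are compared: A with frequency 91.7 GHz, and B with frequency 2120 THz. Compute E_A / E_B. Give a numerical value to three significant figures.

4.33e-5

E_A = 6.076e-23 J (from frequency = 91.7 GHz, via E = hf).
E_B = 1.405e-18 J (from frequency = 2120 THz, via E = hf).
Ratio = 6.076e-23 / 1.405e-18 = 4.33e-5.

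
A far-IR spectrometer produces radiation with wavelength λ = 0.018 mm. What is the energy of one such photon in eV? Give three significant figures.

0.0689 eV

Take h = 6.62607015 × 10^-34 J·s, c = 2.99792458 × 10^8 m/s, 1 eV = 1.602176634 × 10^-19 J.
Convert to SI: λ = 0.018 mm = 1.8 × 10^-5 m.
The photon relation is E = hc/λ, giving E = 1.104 × 10^-20 J.
Converting to eV: E = 0.06888 eV ≈ 0.0689 eV.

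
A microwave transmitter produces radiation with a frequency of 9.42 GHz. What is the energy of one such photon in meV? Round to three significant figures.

0.0390 meV

(h = 6.62607015·10^-34 J·s, 1 eV = 1.602176634·10^-19 J.)
Convert to SI: f = 9.42 GHz = 9.42·10^9 Hz.
For a photon E = hf, so E = 6.242·10^-24 J.
Converting to meV: E = 0.03896 meV ≈ 0.0390 meV.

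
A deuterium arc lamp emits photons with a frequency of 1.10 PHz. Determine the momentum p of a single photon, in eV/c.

Use h = 6.62607015e-34 J·s, c = 2.99792458e8 m/s, 1 eV = 1.602176634e-19 J.
In SI units: f = 1.10 PHz = 1.10e15 Hz.
Since p = hf/c for a photon, p = 2.431e-27 kg·m/s.
Converting to eV/c: p = 4.549 eV/c ≈ 4.55 eV/c.

4.55 eV/c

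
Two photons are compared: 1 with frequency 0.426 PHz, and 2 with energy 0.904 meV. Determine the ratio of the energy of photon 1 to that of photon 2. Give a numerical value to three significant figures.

1950

E_1 = 2.823 × 10^-19 J (from frequency = 0.426 PHz, via E = hf).
E_2 = 1.448 × 10^-22 J (from energy = 0.904 meV, via E given directly).
Ratio = 2.823 × 10^-19 / 1.448 × 10^-22 = 1950.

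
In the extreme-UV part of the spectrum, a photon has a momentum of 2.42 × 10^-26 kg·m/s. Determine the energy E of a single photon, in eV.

The photon relation is E = pc, giving E = 7.255 × 10^-18 J.
Converting to eV: E = 45.28 eV ≈ 45.3 eV.

45.3 eV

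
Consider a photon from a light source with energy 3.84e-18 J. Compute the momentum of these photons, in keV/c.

The photon relation is p = E/c, giving p = 1.281e-26 kg·m/s.
Converting to keV/c: p = 0.02397 keV/c ≈ 0.0240 keV/c.

0.0240 keV/c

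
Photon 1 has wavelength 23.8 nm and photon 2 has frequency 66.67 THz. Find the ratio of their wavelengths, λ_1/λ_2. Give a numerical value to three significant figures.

λ_1 = 2.380e-8 m (from wavelength = 23.8 nm, via λ given directly).
λ_2 = 4.497e-6 m (from frequency = 66.67 THz, via λ = c/f).
Ratio = 2.380e-8 / 4.497e-6 = 5.29e-3.

5.29e-3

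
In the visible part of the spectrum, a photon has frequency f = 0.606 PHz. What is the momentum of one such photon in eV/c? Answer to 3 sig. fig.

2.51 eV/c

Use h = 6.62607015e-34 J·s, c = 2.99792458e8 m/s, 1 eV = 1.602176634e-19 J.
First convert: f = 0.606 PHz = 6.06e14 Hz.
Apply p = hf/c: p = 1.339e-27 kg·m/s.
Converting to eV/c: p = 2.506 eV/c ≈ 2.51 eV/c.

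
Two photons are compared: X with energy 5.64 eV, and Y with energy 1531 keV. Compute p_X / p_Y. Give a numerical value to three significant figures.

3.68·10^-6

p_X = 3.014·10^-27 kg·m/s (from energy = 5.64 eV, via p = E/c).
p_Y = 8.182·10^-22 kg·m/s (from energy = 1531 keV, via p = E/c).
Ratio = 3.014·10^-27 / 8.182·10^-22 = 3.68·10^-6.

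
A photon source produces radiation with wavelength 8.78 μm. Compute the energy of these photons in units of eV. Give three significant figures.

0.141 eV

Use h = 6.62607015e-34 J·s, c = 2.99792458e8 m/s, 1 eV = 1.602176634e-19 J.
First convert: λ = 8.78 μm = 8.78e-6 m.
Since E = hc/λ for a photon, E = 2.262e-20 J.
Converting to eV: E = 0.1412 eV ≈ 0.141 eV.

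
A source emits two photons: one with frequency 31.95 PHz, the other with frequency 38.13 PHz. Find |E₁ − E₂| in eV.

25.6 eV

Using E = hf: E₁ = 2.1170 × 10^-17 J, E₂ = 2.5265 × 10^-17 J.
|ΔE| = |2.1170 × 10^-17 − 2.5265 × 10^-17| = 4.09 × 10^-18 J = 25.6 eV.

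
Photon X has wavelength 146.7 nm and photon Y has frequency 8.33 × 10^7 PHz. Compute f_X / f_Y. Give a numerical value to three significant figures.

2.45 × 10^-8

f_X = 2.044 × 10^15 Hz (from wavelength = 146.7 nm, via f = c/λ).
f_Y = 8.330 × 10^22 Hz (from frequency = 8.33 × 10^7 PHz, via f given directly).
Ratio = 2.044 × 10^15 / 8.330 × 10^22 = 2.45 × 10^-8.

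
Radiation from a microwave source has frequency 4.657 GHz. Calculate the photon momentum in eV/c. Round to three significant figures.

1.93 × 10^-5 eV/c

Take h = 6.62607015 × 10^-34 J·s, c = 2.99792458 × 10^8 m/s, 1 eV = 1.602176634 × 10^-19 J.
Convert to SI: f = 4.657 GHz = 4.657 × 10^9 Hz.
For a photon p = hf/c, so p = 1.029 × 10^-32 kg·m/s.
Converting to eV/c: p = 1.926 × 10^-5 eV/c ≈ 1.93 × 10^-5 eV/c.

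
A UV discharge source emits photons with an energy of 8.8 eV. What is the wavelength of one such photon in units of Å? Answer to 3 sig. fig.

1410 Å

(h = 6.62607015·10^-34 J·s, c = 2.99792458·10^8 m/s, 1 eV = 1.602176634·10^-19 J.)
Convert to SI: E = 8.8 eV = 1.4099·10^-18 J.
Since λ = hc/E for a photon, λ = 1.409·10^-7 m.
Converting to Å: λ = 1409 Å ≈ 1410 Å.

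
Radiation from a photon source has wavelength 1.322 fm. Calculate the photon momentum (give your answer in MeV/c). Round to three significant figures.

938 MeV/c

Take h = 6.62607015·10^-34 J·s, c = 2.99792458·10^8 m/s, 1 eV = 1.602176634·10^-19 J.
First convert: λ = 1.322 fm = 1.322·10^-15 m.
For a photon p = h/λ, so p = 5.012·10^-19 kg·m/s.
Converting to MeV/c: p = 937.9 MeV/c ≈ 938 MeV/c.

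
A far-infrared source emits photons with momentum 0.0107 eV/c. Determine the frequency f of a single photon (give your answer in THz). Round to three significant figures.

Use h = 6.62607015 × 10^-34 J·s, c = 2.99792458 × 10^8 m/s, 1 eV = 1.602176634 × 10^-19 J.
In SI units: p = 0.0107 eV/c = 5.7184 × 10^-30 kg·m/s.
For a photon f = pc/h, so f = 2.587 × 10^12 Hz.
Converting to THz: f = 2.587 THz ≈ 2.59 THz.

2.59 THz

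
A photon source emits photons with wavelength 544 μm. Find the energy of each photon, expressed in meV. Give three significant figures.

2.28 meV

In SI units: λ = 544 μm = 5.44e-4 m.
Since E = hc/λ for a photon, E = 3.652e-22 J.
Converting to meV: E = 2.279 meV ≈ 2.28 meV.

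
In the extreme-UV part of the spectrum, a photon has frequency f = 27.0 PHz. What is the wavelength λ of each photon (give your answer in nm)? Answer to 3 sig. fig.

In SI units: f = 27.0 PHz = 2.70·10^16 Hz.
For a photon λ = c/f, so λ = 1.110·10^-8 m.
Converting to nm: λ = 11.10 nm ≈ 11.1 nm.

11.1 nm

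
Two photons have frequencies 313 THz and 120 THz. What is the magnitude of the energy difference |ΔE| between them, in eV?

Using E = hf: E₁ = 2.074 × 10^-19 J, E₂ = 7.951 × 10^-20 J.
|ΔE| = |2.074 × 10^-19 − 7.951 × 10^-20| = 1.28 × 10^-19 J = 0.798 eV.

0.798 eV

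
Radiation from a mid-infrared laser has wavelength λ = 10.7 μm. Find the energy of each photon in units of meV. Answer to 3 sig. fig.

(h = 6.62607015·10^-34 J·s, c = 2.99792458·10^8 m/s, 1 eV = 1.602176634·10^-19 J.)
First convert: λ = 10.7 μm = 1.07·10^-5 m.
Since E = hc/λ for a photon, E = 1.856·10^-20 J.
Converting to meV: E = 115.9 meV ≈ 116 meV.

116 meV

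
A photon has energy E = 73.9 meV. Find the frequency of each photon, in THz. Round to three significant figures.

Use h = 6.62607015e-34 J·s, 1 eV = 1.602176634e-19 J.
In SI units: E = 73.9 meV = 1.1840e-20 J.
The photon relation is f = E/h, giving f = 1.787e13 Hz.
Converting to THz: f = 17.87 THz ≈ 17.9 THz.

17.9 THz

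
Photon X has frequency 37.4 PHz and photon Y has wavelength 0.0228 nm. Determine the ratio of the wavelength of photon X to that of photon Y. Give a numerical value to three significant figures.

λ_X = 8.016 × 10^-9 m (from frequency = 37.4 PHz, via λ = c/f).
λ_Y = 2.280 × 10^-11 m (from wavelength = 0.0228 nm, via λ given directly).
Ratio = 8.016 × 10^-9 / 2.280 × 10^-11 = 352.

352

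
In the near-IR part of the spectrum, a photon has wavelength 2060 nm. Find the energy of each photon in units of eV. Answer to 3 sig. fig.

0.602 eV

Take h = 6.62607015e-34 J·s, c = 2.99792458e8 m/s, 1 eV = 1.602176634e-19 J.
First convert: λ = 2060 nm = 2.06e-6 m.
For a photon E = hc/λ, so E = 9.643e-20 J.
Converting to eV: E = 0.6019 eV ≈ 0.602 eV.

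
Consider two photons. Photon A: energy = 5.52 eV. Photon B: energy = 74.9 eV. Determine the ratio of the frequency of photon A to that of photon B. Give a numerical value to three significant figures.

0.0737

f_A = 1.335 × 10^15 Hz (from energy = 5.52 eV, via f = E/h).
f_B = 1.811 × 10^16 Hz (from energy = 74.9 eV, via f = E/h).
Ratio = 1.335 × 10^15 / 1.811 × 10^16 = 0.0737.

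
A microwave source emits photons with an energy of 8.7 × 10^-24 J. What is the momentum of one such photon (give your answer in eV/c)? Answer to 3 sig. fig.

5.43 × 10^-5 eV/c

Use c = 2.99792458 × 10^8 m/s, 1 eV = 1.602176634 × 10^-19 J.
The photon relation is p = E/c, giving p = 2.902 × 10^-32 kg·m/s.
Converting to eV/c: p = 5.430 × 10^-5 eV/c ≈ 5.43 × 10^-5 eV/c.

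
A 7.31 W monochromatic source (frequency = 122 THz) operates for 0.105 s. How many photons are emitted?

9.49e18 photons

Total energy: E_total = P·t = 7.31 × 0.105 = 0.7675 J.
Per-photon energy: E = 8.084e-20 J.
N = E_total / E_photon = 9.49e18.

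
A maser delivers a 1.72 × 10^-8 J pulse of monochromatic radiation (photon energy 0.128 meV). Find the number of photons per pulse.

Per-photon energy: E = 2.051 × 10^-23 J (from energy = 0.128 meV).
N = E_total / E_photon = 1.72 × 10^-8 J / 2.051 × 10^-23 J = 8.39 × 10^14.

8.39 × 10^14 photons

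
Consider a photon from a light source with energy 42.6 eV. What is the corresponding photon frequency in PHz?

(h = 6.62607015 × 10^-34 J·s, 1 eV = 1.602176634 × 10^-19 J.)
Convert to SI: E = 42.6 eV = 6.8253 × 10^-18 J.
The photon relation is f = E/h, giving f = 1.030 × 10^16 Hz.
Converting to PHz: f = 10.30 PHz ≈ 10.3 PHz.

10.3 PHz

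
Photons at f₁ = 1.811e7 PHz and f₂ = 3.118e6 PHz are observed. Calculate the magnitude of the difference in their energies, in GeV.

0.0620 GeV

Using E = hf: E₁ = 1.2000e-11 J, E₂ = 2.0660e-12 J.
|ΔE| = |1.2000e-11 − 2.0660e-12| = 9.93e-12 J = 0.0620 GeV.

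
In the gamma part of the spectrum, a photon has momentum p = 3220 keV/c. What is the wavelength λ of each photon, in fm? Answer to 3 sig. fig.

(h = 6.62607015 × 10^-34 J·s, c = 2.99792458 × 10^8 m/s, 1 eV = 1.602176634 × 10^-19 J.)
In SI units: p = 3220 keV/c = 1.7209 × 10^-21 kg·m/s.
For a photon λ = h/p, so λ = 3.850 × 10^-13 m.
Converting to fm: λ = 385.0 fm ≈ 385 fm.

385 fm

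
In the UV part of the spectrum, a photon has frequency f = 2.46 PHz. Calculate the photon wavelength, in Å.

1220 Å

Take c = 2.99792458 × 10^8 m/s.
In SI units: f = 2.46 PHz = 2.46 × 10^15 Hz.
Since λ = c/f for a photon, λ = 1.219 × 10^-7 m.
Converting to Å: λ = 1219 Å ≈ 1220 Å.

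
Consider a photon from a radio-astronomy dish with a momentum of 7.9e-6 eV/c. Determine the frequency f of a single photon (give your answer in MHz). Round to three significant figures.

1910 MHz

Use h = 6.62607015e-34 J·s, c = 2.99792458e8 m/s, 1 eV = 1.602176634e-19 J.
First convert: p = 7.9e-6 eV/c = 4.2220e-33 kg·m/s.
Since f = pc/h for a photon, f = 1.910e9 Hz.
Converting to MHz: f = 1910 MHz ≈ 1910 MHz.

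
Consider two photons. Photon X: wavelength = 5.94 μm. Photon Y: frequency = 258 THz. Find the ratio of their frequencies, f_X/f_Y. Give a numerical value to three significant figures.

0.196

f_X = 5.047e13 Hz (from wavelength = 5.94 μm, via f = c/λ).
f_Y = 2.580e14 Hz (from frequency = 258 THz, via f given directly).
Ratio = 5.047e13 / 2.580e14 = 0.196.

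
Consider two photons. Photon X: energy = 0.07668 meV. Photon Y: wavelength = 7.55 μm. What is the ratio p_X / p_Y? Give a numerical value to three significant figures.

4.67 × 10^-4

p_X = 4.098 × 10^-32 kg·m/s (from energy = 0.07668 meV, via p = E/c).
p_Y = 8.776 × 10^-29 kg·m/s (from wavelength = 7.55 μm, via p = h/λ).
Ratio = 4.098 × 10^-32 / 8.776 × 10^-29 = 4.67 × 10^-4.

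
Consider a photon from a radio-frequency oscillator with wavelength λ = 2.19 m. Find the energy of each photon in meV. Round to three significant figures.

The photon relation is E = hc/λ, giving E = 9.071 × 10^-26 J.
Converting to meV: E = 5.661 × 10^-4 meV ≈ 5.66 × 10^-4 meV.

5.66 × 10^-4 meV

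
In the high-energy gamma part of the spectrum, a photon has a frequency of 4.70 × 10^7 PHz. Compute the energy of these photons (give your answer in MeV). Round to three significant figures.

(h = 6.62607015 × 10^-34 J·s, 1 eV = 1.602176634 × 10^-19 J.)
First convert: f = 4.70 × 10^7 PHz = 4.70 × 10^22 Hz.
Apply E = hf: E = 3.114 × 10^-11 J.
Converting to MeV: E = 194.4 MeV ≈ 194 MeV.

194 MeV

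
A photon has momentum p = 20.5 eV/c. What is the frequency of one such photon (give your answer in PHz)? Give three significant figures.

4.96 PHz

Use h = 6.62607015 × 10^-34 J·s, c = 2.99792458 × 10^8 m/s, 1 eV = 1.602176634 × 10^-19 J.
In SI units: p = 20.5 eV/c = 1.0956 × 10^-26 kg·m/s.
Apply f = pc/h: f = 4.957 × 10^15 Hz.
Converting to PHz: f = 4.957 PHz ≈ 4.96 PHz.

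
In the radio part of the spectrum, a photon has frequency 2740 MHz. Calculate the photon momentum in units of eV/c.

First convert: f = 2740 MHz = 2.74e9 Hz.
Apply p = hf/c: p = 6.056e-33 kg·m/s.
Converting to eV/c: p = 1.133e-5 eV/c ≈ 1.13e-5 eV/c.

1.13e-5 eV/c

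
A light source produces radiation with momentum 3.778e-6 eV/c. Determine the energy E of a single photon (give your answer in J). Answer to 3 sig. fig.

6.05e-25 J

Take c = 2.99792458e8 m/s, 1 eV = 1.602176634e-19 J.
Convert to SI: p = 3.778e-6 eV/c = 2.0191e-33 kg·m/s.
The photon relation is E = pc, giving E = 6.053e-25 J.
So E ≈ 6.05e-25 J.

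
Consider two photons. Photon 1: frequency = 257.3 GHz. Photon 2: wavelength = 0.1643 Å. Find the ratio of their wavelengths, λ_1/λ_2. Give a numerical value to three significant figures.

7.09 × 10^7

λ_1 = 0.001165 m (from frequency = 257.3 GHz, via λ = c/f).
λ_2 = 1.643 × 10^-11 m (from wavelength = 0.1643 Å, via λ given directly).
Ratio = 0.001165 / 1.643 × 10^-11 = 7.09 × 10^7.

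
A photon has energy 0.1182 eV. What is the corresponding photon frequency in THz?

Use h = 6.62607015·10^-34 J·s, 1 eV = 1.602176634·10^-19 J.
In SI units: E = 0.1182 eV = 1.8938·10^-20 J.
Since f = E/h for a photon, f = 2.858·10^13 Hz.
Converting to THz: f = 28.58 THz ≈ 28.6 THz.

28.6 THz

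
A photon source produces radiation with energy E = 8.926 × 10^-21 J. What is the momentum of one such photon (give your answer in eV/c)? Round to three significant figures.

0.0557 eV/c

For a photon p = E/c, so p = 2.977 × 10^-29 kg·m/s.
Converting to eV/c: p = 0.05571 eV/c ≈ 0.0557 eV/c.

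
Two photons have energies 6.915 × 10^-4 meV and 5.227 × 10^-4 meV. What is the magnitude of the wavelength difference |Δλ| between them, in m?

0.579 m

Using λ = hc/E: λ₁ = 1.7930 m, λ₂ = 2.3720 m.
|Δλ| = |1.7930 − 2.3720| = 0.579 m.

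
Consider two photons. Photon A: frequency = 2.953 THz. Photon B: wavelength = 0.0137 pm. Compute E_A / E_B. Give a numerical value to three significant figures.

E_A = 1.957·10^-21 J (from frequency = 2.953 THz, via E = hf).
E_B = 1.450·10^-11 J (from wavelength = 0.0137 pm, via E = hc/λ).
Ratio = 1.957·10^-21 / 1.450·10^-11 = 1.35·10^-10.

1.35·10^-10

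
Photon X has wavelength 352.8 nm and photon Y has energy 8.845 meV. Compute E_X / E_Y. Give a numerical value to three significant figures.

397

E_X = 5.631e-19 J (from wavelength = 352.8 nm, via E = hc/λ).
E_Y = 1.417e-21 J (from energy = 8.845 meV, via E given directly).
Ratio = 5.631e-19 / 1.417e-21 = 397.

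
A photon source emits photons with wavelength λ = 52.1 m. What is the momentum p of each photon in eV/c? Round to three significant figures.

For a photon p = h/λ, so p = 1.272e-35 kg·m/s.
Converting to eV/c: p = 2.380e-8 eV/c ≈ 2.38e-8 eV/c.

2.38e-8 eV/c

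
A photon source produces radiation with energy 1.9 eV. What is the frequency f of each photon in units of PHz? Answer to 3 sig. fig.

Take h = 6.62607015 × 10^-34 J·s, 1 eV = 1.602176634 × 10^-19 J.
First convert: E = 1.9 eV = 3.0441 × 10^-19 J.
The photon relation is f = E/h, giving f = 4.594 × 10^14 Hz.
Converting to PHz: f = 0.4594 PHz ≈ 0.459 PHz.

0.459 PHz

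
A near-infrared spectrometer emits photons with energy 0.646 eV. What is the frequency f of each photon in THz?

156 THz

Convert to SI: E = 0.646 eV = 1.0350 × 10^-19 J.
The photon relation is f = E/h, giving f = 1.562 × 10^14 Hz.
Converting to THz: f = 156.2 THz ≈ 156 THz.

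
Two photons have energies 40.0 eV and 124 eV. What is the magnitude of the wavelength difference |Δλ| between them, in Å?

210 Å

Using λ = hc/E: λ₁ = 3.100e-8 m, λ₂ = 9.999e-9 m.
|Δλ| = |3.100e-8 − 9.999e-9| = 2.10e-8 m = 210 Å.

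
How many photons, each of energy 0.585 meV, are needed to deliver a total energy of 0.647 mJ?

Per-photon energy: E = 9.373e-23 J (from energy = 0.585 meV).
N = E_total / E_photon = 6.47e-4 J / 9.373e-23 J = 6.90e18.

6.90e18 photons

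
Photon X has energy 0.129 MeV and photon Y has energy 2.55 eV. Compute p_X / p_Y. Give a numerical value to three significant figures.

5.06 × 10^4

p_X = 6.894 × 10^-23 kg·m/s (from energy = 0.129 MeV, via p = E/c).
p_Y = 1.363 × 10^-27 kg·m/s (from energy = 2.55 eV, via p = E/c).
Ratio = 6.894 × 10^-23 / 1.363 × 10^-27 = 5.06 × 10^4.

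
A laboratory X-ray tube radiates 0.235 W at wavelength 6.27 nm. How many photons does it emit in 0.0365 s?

2.71 × 10^14 photons

Total energy: E_total = P·t = 0.235 × 0.0365 = 0.008577 J.
Per-photon energy: E = 3.168 × 10^-17 J.
N = E_total / E_photon = 2.71 × 10^14.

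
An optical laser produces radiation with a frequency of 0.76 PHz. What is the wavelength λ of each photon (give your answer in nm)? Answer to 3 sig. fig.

Use c = 2.99792458e8 m/s.
In SI units: f = 0.76 PHz = 7.6e14 Hz.
Since λ = c/f for a photon, λ = 3.945e-7 m.
Converting to nm: λ = 394.5 nm ≈ 394 nm.

394 nm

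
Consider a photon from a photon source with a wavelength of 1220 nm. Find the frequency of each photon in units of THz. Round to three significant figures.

246 THz

First convert: λ = 1220 nm = 1.22 × 10^-6 m.
Apply f = c/λ: f = 2.457 × 10^14 Hz.
Converting to THz: f = 245.7 THz ≈ 246 THz.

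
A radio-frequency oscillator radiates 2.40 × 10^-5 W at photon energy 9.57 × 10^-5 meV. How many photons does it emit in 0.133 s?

2.08 × 10^20 photons

Total energy: E_total = P·t = 2.40 × 10^-5 × 0.133 = 3.192 × 10^-6 J.
Per-photon energy: E = 1.533 × 10^-26 J.
N = E_total / E_photon = 2.08 × 10^20.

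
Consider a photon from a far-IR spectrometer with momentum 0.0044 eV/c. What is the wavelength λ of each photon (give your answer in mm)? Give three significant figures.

0.282 mm

(h = 6.62607015 × 10^-34 J·s, c = 2.99792458 × 10^8 m/s, 1 eV = 1.602176634 × 10^-19 J.)
Convert to SI: p = 0.0044 eV/c = 2.3515 × 10^-30 kg·m/s.
For a photon λ = h/p, so λ = 2.818 × 10^-4 m.
Converting to mm: λ = 0.2818 mm ≈ 0.282 mm.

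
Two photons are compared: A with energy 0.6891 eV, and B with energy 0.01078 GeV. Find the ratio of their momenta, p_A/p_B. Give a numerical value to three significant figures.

6.39 × 10^-8

p_A = 3.683 × 10^-28 kg·m/s (from energy = 0.6891 eV, via p = E/c).
p_B = 5.761 × 10^-21 kg·m/s (from energy = 0.01078 GeV, via p = E/c).
Ratio = 3.683 × 10^-28 / 5.761 × 10^-21 = 6.39 × 10^-8.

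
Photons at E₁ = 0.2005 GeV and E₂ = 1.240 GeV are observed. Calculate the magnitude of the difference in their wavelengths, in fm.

Using λ = hc/E: λ₁ = 6.1838 × 10^-15 m, λ₂ = 9.9987 × 10^-16 m.
|Δλ| = |6.1838 × 10^-15 − 9.9987 × 10^-16| = 5.18 × 10^-15 m = 5.18 fm.

5.18 fm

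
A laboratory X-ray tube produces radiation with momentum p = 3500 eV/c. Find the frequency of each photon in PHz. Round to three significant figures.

846 PHz

(h = 6.62607015·10^-34 J·s, c = 2.99792458·10^8 m/s, 1 eV = 1.602176634·10^-19 J.)
Convert to SI: p = 3500 eV/c = 1.8705·10^-24 kg·m/s.
The photon relation is f = pc/h, giving f = 8.463·10^17 Hz.
Converting to PHz: f = 846.3 PHz ≈ 846 PHz.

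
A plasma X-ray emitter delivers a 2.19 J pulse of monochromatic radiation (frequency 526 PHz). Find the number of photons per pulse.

Per-photon energy: E = 3.485·10^-16 J (from frequency = 526 PHz).
N = E_total / E_photon = 2.19 J / 3.485·10^-16 J = 6.28·10^15.

6.28·10^15 photons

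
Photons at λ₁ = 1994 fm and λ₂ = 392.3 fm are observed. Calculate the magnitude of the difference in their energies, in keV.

2540 keV

Using E = hc/λ: E₁ = 9.9621e-14 J, E₂ = 5.0636e-13 J.
|ΔE| = |9.9621e-14 − 5.0636e-13| = 4.07e-13 J = 2540 keV.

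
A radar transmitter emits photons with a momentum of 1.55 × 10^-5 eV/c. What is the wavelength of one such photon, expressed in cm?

8.00 cm

(h = 6.62607015 × 10^-34 J·s, c = 2.99792458 × 10^8 m/s, 1 eV = 1.602176634 × 10^-19 J.)
In SI units: p = 1.55 × 10^-5 eV/c = 8.2836 × 10^-33 kg·m/s.
The photon relation is λ = h/p, giving λ = 0.07999 m.
Converting to cm: λ = 7.999 cm ≈ 8.00 cm.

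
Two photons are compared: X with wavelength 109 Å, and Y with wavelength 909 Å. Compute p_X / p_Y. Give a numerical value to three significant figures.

8.34

p_X = 6.079 × 10^-26 kg·m/s (from wavelength = 109 Å, via p = h/λ).
p_Y = 7.289 × 10^-27 kg·m/s (from wavelength = 909 Å, via p = h/λ).
Ratio = 6.079 × 10^-26 / 7.289 × 10^-27 = 8.34.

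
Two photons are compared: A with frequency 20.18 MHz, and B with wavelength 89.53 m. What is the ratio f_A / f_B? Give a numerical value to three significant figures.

6.03

f_A = 2.018 × 10^7 Hz (from frequency = 20.18 MHz, via f given directly).
f_B = 3.349 × 10^6 Hz (from wavelength = 89.53 m, via f = c/λ).
Ratio = 2.018 × 10^7 / 3.349 × 10^6 = 6.03.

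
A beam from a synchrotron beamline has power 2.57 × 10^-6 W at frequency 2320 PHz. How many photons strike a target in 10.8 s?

1.81 × 10^10 photons

Total energy: E_total = P·t = 2.57 × 10^-6 × 10.8 = 2.776 × 10^-5 J.
Per-photon energy: E = 1.537 × 10^-15 J.
N = E_total / E_photon = 1.81 × 10^10.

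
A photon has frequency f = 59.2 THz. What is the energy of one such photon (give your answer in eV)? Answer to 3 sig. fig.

0.245 eV

Convert to SI: f = 59.2 THz = 5.92e13 Hz.
For a photon E = hf, so E = 3.923e-20 J.
Converting to eV: E = 0.2448 eV ≈ 0.245 eV.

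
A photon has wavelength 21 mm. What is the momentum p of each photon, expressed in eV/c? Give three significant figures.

5.90e-5 eV/c

Convert to SI: λ = 21 mm = 0.021 m.
For a photon p = h/λ, so p = 3.155e-32 kg·m/s.
Converting to eV/c: p = 5.904e-5 eV/c ≈ 5.90e-5 eV/c.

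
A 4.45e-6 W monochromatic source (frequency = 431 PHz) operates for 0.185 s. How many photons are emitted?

Total energy: E_total = P·t = 4.45e-6 × 0.185 = 8.232e-7 J.
Per-photon energy: E = 2.856e-16 J.
N = E_total / E_photon = 2.88e9.

2.88e9 photons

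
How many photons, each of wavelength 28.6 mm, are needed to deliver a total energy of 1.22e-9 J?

Per-photon energy: E = 6.946e-24 J (from wavelength = 28.6 mm).
N = E_total / E_photon = 1.22e-9 J / 6.946e-24 J = 1.76e14.

1.76e14 photons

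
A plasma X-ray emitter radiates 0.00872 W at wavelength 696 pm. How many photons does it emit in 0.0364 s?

Total energy: E_total = P·t = 0.00872 × 0.0364 = 3.174 × 10^-4 J.
Per-photon energy: E = 2.854 × 10^-16 J.
N = E_total / E_photon = 1.11 × 10^12.

1.11 × 10^12 photons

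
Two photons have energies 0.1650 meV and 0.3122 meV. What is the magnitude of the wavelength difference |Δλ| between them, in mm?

3.54 mm

Using λ = hc/E: λ₁ = 0.0075142 m, λ₂ = 0.0039713 m.
|Δλ| = |0.0075142 − 0.0039713| = 0.00354 m = 3.54 mm.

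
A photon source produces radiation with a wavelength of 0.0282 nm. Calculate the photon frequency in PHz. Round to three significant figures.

Use c = 2.99792458e8 m/s.
In SI units: λ = 0.0282 nm = 2.82e-11 m.
Since f = c/λ for a photon, f = 1.063e19 Hz.
Converting to PHz: f = 10630 PHz ≈ 1.06e4 PHz.

1.06e4 PHz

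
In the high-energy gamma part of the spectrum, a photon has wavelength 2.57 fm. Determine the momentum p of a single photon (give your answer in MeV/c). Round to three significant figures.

482 MeV/c

Convert to SI: λ = 2.57 fm = 2.57e-15 m.
Apply p = h/λ: p = 2.578e-19 kg·m/s.
Converting to MeV/c: p = 482.4 MeV/c ≈ 482 MeV/c.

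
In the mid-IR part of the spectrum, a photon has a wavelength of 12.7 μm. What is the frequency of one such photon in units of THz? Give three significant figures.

23.6 THz

Convert to SI: λ = 12.7 μm = 1.27 × 10^-5 m.
For a photon f = c/λ, so f = 2.361 × 10^13 Hz.
Converting to THz: f = 23.61 THz ≈ 23.6 THz.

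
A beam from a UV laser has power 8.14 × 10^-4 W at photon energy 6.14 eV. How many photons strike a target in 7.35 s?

6.08 × 10^15 photons

Total energy: E_total = P·t = 8.14 × 10^-4 × 7.35 = 0.005983 J.
Per-photon energy: E = 9.837 × 10^-19 J.
N = E_total / E_photon = 6.08 × 10^15.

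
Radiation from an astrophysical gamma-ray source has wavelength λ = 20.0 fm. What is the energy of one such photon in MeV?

62.0 MeV

Use h = 6.62607015e-34 J·s, c = 2.99792458e8 m/s, 1 eV = 1.602176634e-19 J.
Convert to SI: λ = 20.0 fm = 2.00e-14 m.
Apply E = hc/λ: E = 9.932e-12 J.
Converting to MeV: E = 61.99 MeV ≈ 62.0 MeV.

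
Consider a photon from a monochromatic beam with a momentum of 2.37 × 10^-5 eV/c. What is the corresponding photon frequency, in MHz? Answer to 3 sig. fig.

5730 MHz

Take h = 6.62607015 × 10^-34 J·s, c = 2.99792458 × 10^8 m/s, 1 eV = 1.602176634 × 10^-19 J.
Convert to SI: p = 2.37 × 10^-5 eV/c = 1.2666 × 10^-32 kg·m/s.
For a photon f = pc/h, so f = 5.731 × 10^9 Hz.
Converting to MHz: f = 5731 MHz ≈ 5730 MHz.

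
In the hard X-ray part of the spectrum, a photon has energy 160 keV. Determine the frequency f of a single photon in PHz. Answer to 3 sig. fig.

3.87·10^4 PHz

(h = 6.62607015·10^-34 J·s, 1 eV = 1.602176634·10^-19 J.)
In SI units: E = 160 keV = 2.5635·10^-14 J.
Since f = E/h for a photon, f = 3.869·10^19 Hz.
Converting to PHz: f = 38690 PHz ≈ 3.87·10^4 PHz.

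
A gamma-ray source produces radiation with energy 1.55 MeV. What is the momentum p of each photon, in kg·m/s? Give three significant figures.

8.28e-22 kg·m/s

Use c = 2.99792458e8 m/s, 1 eV = 1.602176634e-19 J.
In SI units: E = 1.55 MeV = 2.4834e-13 J.
For a photon p = E/c, so p = 8.284e-22 kg·m/s.
So p ≈ 8.28e-22 kg·m/s.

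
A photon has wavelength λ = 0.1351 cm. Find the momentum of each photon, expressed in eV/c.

Use h = 6.62607015·10^-34 J·s, c = 2.99792458·10^8 m/s, 1 eV = 1.602176634·10^-19 J.
In SI units: λ = 0.1351 cm = 0.001351 m.
Apply p = h/λ: p = 4.905·10^-31 kg·m/s.
Converting to eV/c: p = 9.177·10^-4 eV/c ≈ 9.18·10^-4 eV/c.

9.18·10^-4 eV/c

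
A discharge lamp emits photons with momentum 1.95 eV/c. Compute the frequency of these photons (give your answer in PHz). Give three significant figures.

(h = 6.62607015 × 10^-34 J·s, c = 2.99792458 × 10^8 m/s, 1 eV = 1.602176634 × 10^-19 J.)
Convert to SI: p = 1.95 eV/c = 1.0421 × 10^-27 kg·m/s.
Since f = pc/h for a photon, f = 4.715 × 10^14 Hz.
Converting to PHz: f = 0.4715 PHz ≈ 0.472 PHz.

0.472 PHz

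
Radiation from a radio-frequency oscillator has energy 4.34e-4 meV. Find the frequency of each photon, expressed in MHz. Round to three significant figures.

105 MHz

Take h = 6.62607015e-34 J·s, 1 eV = 1.602176634e-19 J.
In SI units: E = 4.34e-4 meV = 6.9534e-26 J.
For a photon f = E/h, so f = 1.049e8 Hz.
Converting to MHz: f = 104.9 MHz ≈ 105 MHz.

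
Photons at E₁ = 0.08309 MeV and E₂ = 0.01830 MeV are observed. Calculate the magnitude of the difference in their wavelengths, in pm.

52.8 pm

Using λ = hc/E: λ₁ = 1.4922 × 10^-11 m, λ₂ = 6.7751 × 10^-11 m.
|Δλ| = |1.4922 × 10^-11 − 6.7751 × 10^-11| = 5.28 × 10^-11 m = 52.8 pm.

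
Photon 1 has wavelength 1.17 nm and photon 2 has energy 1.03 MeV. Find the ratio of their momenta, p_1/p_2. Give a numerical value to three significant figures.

p_1 = 5.663e-25 kg·m/s (from wavelength = 1.17 nm, via p = h/λ).
p_2 = 5.505e-22 kg·m/s (from energy = 1.03 MeV, via p = E/c).
Ratio = 5.663e-25 / 5.505e-22 = 1.03e-3.

1.03e-3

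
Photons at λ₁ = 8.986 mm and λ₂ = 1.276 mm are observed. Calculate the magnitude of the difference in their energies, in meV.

0.834 meV

Using E = hc/λ: E₁ = 2.2106 × 10^-23 J, E₂ = 1.5568 × 10^-22 J.
|ΔE| = |2.2106 × 10^-23 − 1.5568 × 10^-22| = 1.34 × 10^-22 J = 0.834 meV.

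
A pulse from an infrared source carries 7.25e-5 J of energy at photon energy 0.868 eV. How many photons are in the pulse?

Per-photon energy: E = 1.391e-19 J (from energy = 0.868 eV).
N = E_total / E_photon = 7.25e-5 J / 1.391e-19 J = 5.21e14.

5.21e14 photons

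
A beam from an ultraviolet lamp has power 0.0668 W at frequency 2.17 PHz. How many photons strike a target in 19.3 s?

Total energy: E_total = P·t = 0.0668 × 19.3 = 1.289 J.
Per-photon energy: E = 1.438·10^-18 J.
N = E_total / E_photon = 8.97·10^17.

8.97·10^17 photons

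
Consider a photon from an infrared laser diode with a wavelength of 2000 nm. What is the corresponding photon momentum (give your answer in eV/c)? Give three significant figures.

0.620 eV/c

Use h = 6.62607015e-34 J·s, c = 2.99792458e8 m/s, 1 eV = 1.602176634e-19 J.
First convert: λ = 2000 nm = 2.0e-6 m.
Since p = h/λ for a photon, p = 3.313e-28 kg·m/s.
Converting to eV/c: p = 0.6199 eV/c ≈ 0.620 eV/c.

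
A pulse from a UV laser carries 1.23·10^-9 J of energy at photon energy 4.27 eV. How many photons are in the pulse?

1.80·10^9 photons

Per-photon energy: E = 6.841·10^-19 J (from energy = 4.27 eV).
N = E_total / E_photon = 1.23·10^-9 J / 6.841·10^-19 J = 1.80·10^9.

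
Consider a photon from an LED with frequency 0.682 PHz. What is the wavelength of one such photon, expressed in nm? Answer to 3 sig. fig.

440 nm

First convert: f = 0.682 PHz = 6.82e14 Hz.
Apply λ = c/f: λ = 4.396e-7 m.
Converting to nm: λ = 439.6 nm ≈ 440 nm.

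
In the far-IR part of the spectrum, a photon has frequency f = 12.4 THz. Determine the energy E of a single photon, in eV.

Take h = 6.62607015 × 10^-34 J·s, 1 eV = 1.602176634 × 10^-19 J.
In SI units: f = 12.4 THz = 1.24 × 10^13 Hz.
For a photon E = hf, so E = 8.216 × 10^-21 J.
Converting to eV: E = 0.05128 eV ≈ 0.0513 eV.

0.0513 eV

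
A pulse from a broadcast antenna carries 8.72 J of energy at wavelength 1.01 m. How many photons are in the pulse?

Per-photon energy: E = 1.967 × 10^-25 J (from wavelength = 1.01 m).
N = E_total / E_photon = 8.72 J / 1.967 × 10^-25 J = 4.43 × 10^25.

4.43 × 10^25 photons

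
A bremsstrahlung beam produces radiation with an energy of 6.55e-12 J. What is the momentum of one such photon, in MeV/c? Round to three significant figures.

Since p = E/c for a photon, p = 2.185e-20 kg·m/s.
Converting to MeV/c: p = 40.88 MeV/c ≈ 40.9 MeV/c.

40.9 MeV/c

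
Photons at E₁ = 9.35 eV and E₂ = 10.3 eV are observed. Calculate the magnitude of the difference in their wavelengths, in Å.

122 Å

Using λ = hc/E: λ₁ = 1.326 × 10^-7 m, λ₂ = 1.204 × 10^-7 m.
|Δλ| = |1.326 × 10^-7 − 1.204 × 10^-7| = 1.22 × 10^-8 m = 122 Å.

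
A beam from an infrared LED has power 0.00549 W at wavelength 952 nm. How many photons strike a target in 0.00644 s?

1.69e14 photons

Total energy: E_total = P·t = 0.00549 × 0.00644 = 3.536e-5 J.
Per-photon energy: E = 2.087e-19 J.
N = E_total / E_photon = 1.69e14.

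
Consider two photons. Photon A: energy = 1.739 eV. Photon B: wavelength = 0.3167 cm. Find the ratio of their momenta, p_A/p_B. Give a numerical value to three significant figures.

4440

p_A = 9.294 × 10^-28 kg·m/s (from energy = 1.739 eV, via p = E/c).
p_B = 2.092 × 10^-31 kg·m/s (from wavelength = 0.3167 cm, via p = h/λ).
Ratio = 9.294 × 10^-28 / 2.092 × 10^-31 = 4440.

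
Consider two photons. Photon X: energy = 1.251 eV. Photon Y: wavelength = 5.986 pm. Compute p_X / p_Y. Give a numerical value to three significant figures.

6.04·10^-6

p_X = 6.686·10^-28 kg·m/s (from energy = 1.251 eV, via p = E/c).
p_Y = 1.107·10^-22 kg·m/s (from wavelength = 5.986 pm, via p = h/λ).
Ratio = 6.686·10^-28 / 1.107·10^-22 = 6.04·10^-6.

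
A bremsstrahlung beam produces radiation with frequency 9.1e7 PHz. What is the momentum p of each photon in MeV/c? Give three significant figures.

376 MeV/c

Use h = 6.62607015e-34 J·s, c = 2.99792458e8 m/s, 1 eV = 1.602176634e-19 J.
Convert to SI: f = 9.1e7 PHz = 9.1e22 Hz.
The photon relation is p = hf/c, giving p = 2.011e-19 kg·m/s.
Converting to MeV/c: p = 376.3 MeV/c ≈ 376 MeV/c.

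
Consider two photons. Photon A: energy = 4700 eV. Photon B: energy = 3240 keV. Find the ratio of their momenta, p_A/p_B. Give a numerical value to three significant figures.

1.45e-3

p_A = 2.512e-24 kg·m/s (from energy = 4700 eV, via p = E/c).
p_B = 1.732e-21 kg·m/s (from energy = 3240 keV, via p = E/c).
Ratio = 2.512e-24 / 1.732e-21 = 1.45e-3.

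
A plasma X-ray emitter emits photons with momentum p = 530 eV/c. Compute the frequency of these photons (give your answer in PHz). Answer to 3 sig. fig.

In SI units: p = 530 eV/c = 2.8325 × 10^-25 kg·m/s.
Since f = pc/h for a photon, f = 1.282 × 10^17 Hz.
Converting to PHz: f = 128.2 PHz ≈ 128 PHz.

128 PHz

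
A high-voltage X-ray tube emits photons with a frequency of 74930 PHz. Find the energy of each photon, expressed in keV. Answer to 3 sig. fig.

310 keV

Take h = 6.62607015 × 10^-34 J·s, 1 eV = 1.602176634 × 10^-19 J.
In SI units: f = 74930 PHz = 7.493 × 10^19 Hz.
The photon relation is E = hf, giving E = 4.965 × 10^-14 J.
Converting to keV: E = 309.9 keV ≈ 310 keV.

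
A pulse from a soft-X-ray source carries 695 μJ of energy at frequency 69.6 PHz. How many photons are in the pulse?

1.51 × 10^13 photons

Per-photon energy: E = 4.612 × 10^-17 J (from frequency = 69.6 PHz).
N = E_total / E_photon = 6.95 × 10^-4 J / 4.612 × 10^-17 J = 1.51 × 10^13.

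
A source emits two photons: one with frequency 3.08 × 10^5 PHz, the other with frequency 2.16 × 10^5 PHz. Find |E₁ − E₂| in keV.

Using E = hf: E₁ = 2.041 × 10^-13 J, E₂ = 1.431 × 10^-13 J.
|ΔE| = |2.041 × 10^-13 − 1.431 × 10^-13| = 6.10 × 10^-14 J = 380 keV.

380 keV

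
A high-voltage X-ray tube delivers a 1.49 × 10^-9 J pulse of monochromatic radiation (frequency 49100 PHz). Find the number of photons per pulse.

4.58 × 10^4 photons

Per-photon energy: E = 3.253 × 10^-14 J (from frequency = 49100 PHz).
N = E_total / E_photon = 1.49 × 10^-9 J / 3.253 × 10^-14 J = 45800.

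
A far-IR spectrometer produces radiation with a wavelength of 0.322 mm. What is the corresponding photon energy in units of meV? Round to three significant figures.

Use h = 6.62607015 × 10^-34 J·s, c = 2.99792458 × 10^8 m/s, 1 eV = 1.602176634 × 10^-19 J.
Convert to SI: λ = 0.322 mm = 3.22 × 10^-4 m.
Since E = hc/λ for a photon, E = 6.169 × 10^-22 J.
Converting to meV: E = 3.850 meV ≈ 3.85 meV.

3.85 meV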